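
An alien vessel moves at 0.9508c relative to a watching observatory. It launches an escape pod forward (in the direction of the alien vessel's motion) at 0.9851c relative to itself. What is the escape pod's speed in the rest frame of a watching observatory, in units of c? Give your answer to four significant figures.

In units of c, u = (u' + v)/(1 + u'v) with u' = 0.9851 and v = 0.9508.
Numerator: 0.9851 + 0.9508 = 1.9359. Denominator: 1 + (0.9851)(0.9508) = 1.93663308.
u = 1.9359/1.93663308 = 0.99962, so the speed is 0.9996c.

0.9996c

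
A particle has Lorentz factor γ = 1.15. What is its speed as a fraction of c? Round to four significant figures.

β = √(1 − 1/γ²) = √(1 − 1/1.3225) = √0.243856 = 0.4938.

0.4938c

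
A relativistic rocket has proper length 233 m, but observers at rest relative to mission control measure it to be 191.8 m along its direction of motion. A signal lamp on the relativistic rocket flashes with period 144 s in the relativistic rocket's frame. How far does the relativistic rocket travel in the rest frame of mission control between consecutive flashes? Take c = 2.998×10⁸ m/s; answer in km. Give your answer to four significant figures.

γ = L₀/L = 233/191.8 = 1.21481.
β = √(1 − 1/γ²) = 0.56779. Lab-frame period = γτ = 1.21481×144 s = 174.93 s. Distance = βc × γτ = 0.56779 × 2.998×10⁸ m/s × 174.93 s = 2.9777×10^10 m = 2.978×10^7 km.

2.978×10^7 km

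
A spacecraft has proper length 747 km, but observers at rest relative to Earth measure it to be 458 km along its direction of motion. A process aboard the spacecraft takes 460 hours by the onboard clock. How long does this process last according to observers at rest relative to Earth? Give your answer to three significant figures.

750 hours

γ = L₀/L = 747/458 = 1.631.
Δt = γΔτ = 1.631 × 460 = 750 hours.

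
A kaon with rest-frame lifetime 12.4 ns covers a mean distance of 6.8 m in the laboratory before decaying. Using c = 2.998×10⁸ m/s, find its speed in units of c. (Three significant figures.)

0.877c

d = βγcτ ⇒ βγ = d/(cτ) = 6.800 m / (3.71752 m) = 1.8292.
β = (βγ)/√(1+(βγ)²) = 1.8292/√4.34597 = 0.877.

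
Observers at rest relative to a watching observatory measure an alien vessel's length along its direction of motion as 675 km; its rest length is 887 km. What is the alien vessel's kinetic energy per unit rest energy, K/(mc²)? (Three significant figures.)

γ = L₀/L = 887/675 = 1.31407.
K/(mc²) = γ − 1 = 1.31407 − 1 = 0.314.

0.314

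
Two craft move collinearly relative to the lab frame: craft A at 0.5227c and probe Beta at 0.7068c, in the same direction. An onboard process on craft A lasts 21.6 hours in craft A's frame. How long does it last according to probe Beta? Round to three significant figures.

The velocity of craft A relative to probe Beta is (0.5227 − 0.7068)c / (1 − 0.5227×0.7068) = −0.29196c; relative speed 0.29196c.
At |u| = 0.29196c, γ = (1 − 0.0852406)^(−1/2) = 1.0456.
Craft A's interval is proper; time dilation gives Δt_B = γΔτ = 1.0456 × 21.6 hours = 22.6 hours.

22.6 hours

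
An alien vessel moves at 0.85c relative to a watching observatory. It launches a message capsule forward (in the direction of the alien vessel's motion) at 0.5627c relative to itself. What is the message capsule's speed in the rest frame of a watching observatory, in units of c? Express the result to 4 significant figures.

In units of c, u = (u' + v)/(1 + u'v) with u' = 0.5627 and v = 0.85.
Numerator: 0.5627 + 0.85 = 1.4127. Denominator: 1 + (0.5627)(0.85) = 1.478295.
u = 1.4127/1.478295 = 0.95563, so the speed is 0.9556c.

0.9556c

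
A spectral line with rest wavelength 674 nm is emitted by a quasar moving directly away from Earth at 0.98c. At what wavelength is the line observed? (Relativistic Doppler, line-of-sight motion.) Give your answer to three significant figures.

6710 nm

Relativistic Doppler for wavelength: λ_obs = λ_src · √((1+β)/(1−β)).
With β = 0.98: factor = √(1.98/0.02) = 9.9499.
λ_obs = 674 × 9.9499 = 6710 nm.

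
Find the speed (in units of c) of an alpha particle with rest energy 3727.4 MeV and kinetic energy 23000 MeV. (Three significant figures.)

K = (γ−1)mc², so γ = 1 + 23000/3727.4 = 7.1705.
Then v/c = √(1 − γ⁻²) = √(1 − 0.0194492) = √0.9805508 = 0.990.

0.990c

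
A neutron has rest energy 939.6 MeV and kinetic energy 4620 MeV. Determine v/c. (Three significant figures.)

0.986

K = (γ−1)mc², so γ = 1 + 4620/939.6 = 5.917.
Then v/c = √(1 − γ⁻²) = √(1 − 0.0285625) = √0.9714375 = 0.986.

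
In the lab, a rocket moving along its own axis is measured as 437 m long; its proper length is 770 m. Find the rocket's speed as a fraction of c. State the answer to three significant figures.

0.823c

Length contraction gives γ = L₀/L = 770/437 = 1.762.
β = √(1 − 1/γ²) = √0.677902 = 0.823.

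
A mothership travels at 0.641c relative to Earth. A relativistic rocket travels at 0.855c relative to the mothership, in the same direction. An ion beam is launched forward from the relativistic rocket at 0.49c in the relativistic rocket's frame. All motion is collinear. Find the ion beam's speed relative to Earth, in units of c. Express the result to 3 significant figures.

First combine the ion beam and relativistic rocket (S''→S'): u₁ = (0.49 + 0.855)/(1 + 0.49×0.855) = 1.345/1.41895 = 0.94788.
Then combine with the mothership (S'→S): u = (0.94788 + 0.641)/(1 + 0.94788×0.641) = 1.58888/1.60759108 = 0.98836.

0.988c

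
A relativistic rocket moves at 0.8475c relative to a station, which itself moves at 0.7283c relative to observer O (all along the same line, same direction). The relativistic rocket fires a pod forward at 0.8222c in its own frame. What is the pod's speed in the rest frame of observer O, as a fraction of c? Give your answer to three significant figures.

0.997c

Apply u = (u'+v)/(1+u'v) twice. Pod in the station frame: (0.8222+0.8475)/(1+0.8222·0.8475) = 1.6697/1.6968145 = 0.98402c.
That velocity, transformed to the rest frame of observer O: (0.98402+0.7283)/(1+0.98402·0.7283) = 1.71232/1.716661766 = 0.99747c.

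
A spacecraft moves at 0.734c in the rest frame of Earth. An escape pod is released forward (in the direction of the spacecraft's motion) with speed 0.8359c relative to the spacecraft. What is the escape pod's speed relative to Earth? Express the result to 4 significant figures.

0.9729c

In units of c, u = (u' + v)/(1 + u'v) with u' = 0.8359 and v = 0.734.
Numerator: 0.8359 + 0.734 = 1.5699. Denominator: 1 + (0.8359)(0.734) = 1.6135506.
u = 1.5699/1.6135506 = 0.97295, so the speed is 0.9729c.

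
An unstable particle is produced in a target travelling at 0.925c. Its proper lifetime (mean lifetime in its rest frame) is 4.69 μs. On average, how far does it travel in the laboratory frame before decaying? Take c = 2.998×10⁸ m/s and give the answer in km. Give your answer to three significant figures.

With β = 0.925, γ = 1/√(1 − 0.925²) = 1/√0.144375 = 2.6318.
Lab-frame lifetime: Δt = γτ = 2.6318 × 4.69 μs = 12.343 μs.
Distance: d = vΔt = 0.925 × 2.998×10⁸ m/s × 1.2343×10^-5 s = 3420 m = 3.42 km.

3.42 km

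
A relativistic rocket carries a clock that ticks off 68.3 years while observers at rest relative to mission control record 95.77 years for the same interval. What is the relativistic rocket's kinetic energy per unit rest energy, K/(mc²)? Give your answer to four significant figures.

The time-dilation ratio gives γ = 95.77/68.3 = 1.4022.
K/(mc²) = γ − 1 = 1.4022 − 1 = 0.4022.

0.4022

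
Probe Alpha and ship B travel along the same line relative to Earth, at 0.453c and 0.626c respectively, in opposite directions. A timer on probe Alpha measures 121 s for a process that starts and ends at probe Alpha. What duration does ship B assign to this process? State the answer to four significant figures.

Speed of probe Alpha in ship B's frame: u = (v_A + v_B)/(1 + v_A v_B/c²) = (0.453 + 0.626)/(1 + 0.453×0.626) = 1.079/1.283578 = 0.84062; |u| = 0.84062c.
At |u| = 0.84062c, γ = (1 − 0.706642)^(−1/2) = 1.8463.
The clock on probe Alpha records proper time, so ship B measures Δt = γΔτ = 1.8463 × 121 = 223.4 s.

223.4 s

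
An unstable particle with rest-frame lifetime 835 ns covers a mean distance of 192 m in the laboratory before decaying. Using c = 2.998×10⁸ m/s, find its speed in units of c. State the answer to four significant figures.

0.6086c

d = βγcτ ⇒ βγ = d/(cτ) = 192.0 m / (250.333 m) = 0.76698.
β = (βγ)/√(1+(βγ)²) = 0.76698/√1.588258 = 0.6086.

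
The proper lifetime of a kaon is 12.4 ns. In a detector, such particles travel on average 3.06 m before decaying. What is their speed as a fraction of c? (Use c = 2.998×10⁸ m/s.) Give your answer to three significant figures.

d = βγcτ ⇒ βγ = d/(cτ) = 3.060 m / (3.71752 m) = 0.82313.
β = (βγ)/√(1+(βγ)²) = 0.82313/√1.677543 = 0.636.

0.636c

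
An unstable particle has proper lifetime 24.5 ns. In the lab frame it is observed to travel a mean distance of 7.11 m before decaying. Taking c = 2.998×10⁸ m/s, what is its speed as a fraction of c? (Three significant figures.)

0.696c

d = βγcτ ⇒ βγ = d/(cτ) = 7.110 m / (7.3451 m) = 0.96799.
β = (βγ)/√(1+(βγ)²) = 0.96799/√1.937005 = 0.696.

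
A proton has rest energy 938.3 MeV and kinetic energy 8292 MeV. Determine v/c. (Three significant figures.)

0.995

γ = 1 + K/(mc²) = 1 + 8292/938.3 = 9.8373.
β = √(1 − 1/γ²) = √(1 − 0.0103335) = √0.9896665 = 0.995.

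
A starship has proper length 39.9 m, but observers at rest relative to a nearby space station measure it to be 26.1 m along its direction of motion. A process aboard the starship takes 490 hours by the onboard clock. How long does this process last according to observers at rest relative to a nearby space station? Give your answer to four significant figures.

749.1 hours

Length contraction gives γ = L₀/L = 39.9/26.1 = 1.52874.
The same γ dilates the second interval: 1.52874 × 490 hours = 749.1 hours.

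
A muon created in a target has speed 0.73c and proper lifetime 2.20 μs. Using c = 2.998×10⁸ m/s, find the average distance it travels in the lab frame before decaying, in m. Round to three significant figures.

Lorentz factor: γ = (1 − 0.5329)^(−1/2) = 1.4632.
Lab-frame lifetime: Δt = γτ = 1.4632 × 2.20 μs = 3.219 μs.
Distance: d = vΔt = 0.73 × 2.998×10⁸ m/s × 3.2190×10^-6 s = 704 m.

704 m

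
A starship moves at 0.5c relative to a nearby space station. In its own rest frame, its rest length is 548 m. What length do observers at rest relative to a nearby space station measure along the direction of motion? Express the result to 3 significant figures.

475 m

Lorentz factor: γ = (1 − 0.25)^(−1/2) = 1.1547.
Along the direction of motion the measured length is L₀/γ = 548/1.1547 = 475 m.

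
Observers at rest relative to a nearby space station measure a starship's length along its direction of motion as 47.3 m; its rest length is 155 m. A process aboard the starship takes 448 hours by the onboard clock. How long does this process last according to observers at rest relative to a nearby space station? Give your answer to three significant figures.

γ = L₀/L = 155/47.3 = 3.27696.
The same γ dilates the second interval: 3.27696 × 448 hours = 1470 hours.

1470 hours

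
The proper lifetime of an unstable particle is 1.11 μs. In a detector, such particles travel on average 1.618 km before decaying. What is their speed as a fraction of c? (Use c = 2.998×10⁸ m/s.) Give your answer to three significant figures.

Let x = d/(cτ) = 1618 m / (2.998×10⁸ m/s × 1.110×10^-6 s) = 4.8621. Since d = βγcτ, x = βγ = β/√(1−β²).
Solving: β² = x²/(1+x²) = 23.64/24.64 = 0.959416, so β = 0.979.

0.979c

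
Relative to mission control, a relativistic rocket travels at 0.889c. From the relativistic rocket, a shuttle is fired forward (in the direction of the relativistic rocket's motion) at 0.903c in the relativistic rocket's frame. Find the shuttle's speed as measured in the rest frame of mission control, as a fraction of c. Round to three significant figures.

Relativistic velocity addition: u = (u' + v)/(1 + u'v/c²), with u' = 0.903c and v = 0.889c.
Numerator: 0.903 + 0.889 = 1.792. Denominator: 1 + (0.903)(0.889) = 1.802767.
u = 1.792/1.802767 = 0.99403, so the speed is 0.994c.

0.994c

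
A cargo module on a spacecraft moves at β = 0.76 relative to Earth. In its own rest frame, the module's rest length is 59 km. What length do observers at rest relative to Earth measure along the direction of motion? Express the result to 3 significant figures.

Lorentz factor: γ = (1 − 0.5776)^(−1/2) = 1.5386.
Length contraction: L = L₀/γ = 59/1.5386 = 38.3 km.

38.3 km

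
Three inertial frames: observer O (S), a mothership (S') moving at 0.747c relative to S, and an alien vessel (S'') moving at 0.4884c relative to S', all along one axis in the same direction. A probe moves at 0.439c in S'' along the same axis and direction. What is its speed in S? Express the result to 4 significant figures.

0.9619c

Compose velocities in two stages. Stage 1 (into S'): u₁ = (0.439+0.4884)/(1+0.439×0.4884) = 0.76366.
Stage 2 (into S): u = (0.76366+0.747)/(1+0.76366×0.747) = 0.96193, so the speed is 0.9619c.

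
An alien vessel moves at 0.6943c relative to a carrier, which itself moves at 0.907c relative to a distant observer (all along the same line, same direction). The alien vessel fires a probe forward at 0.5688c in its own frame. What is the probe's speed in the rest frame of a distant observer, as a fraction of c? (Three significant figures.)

0.995c

Compose velocities in two stages. Stage 1 (into S'): u₁ = (0.5688+0.6943)/(1+0.5688×0.6943) = 0.9055.
Stage 2 (into S): u = (0.9055+0.907)/(1+0.9055×0.907) = 0.99517, so the speed is 0.995c.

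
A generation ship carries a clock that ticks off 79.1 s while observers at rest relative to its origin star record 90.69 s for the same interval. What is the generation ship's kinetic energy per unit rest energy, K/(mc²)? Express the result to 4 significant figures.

γ = Δt/Δτ = 90.69/79.1 = 1.14652.
Since K = (γ−1)mc², K/(mc²) = 1.14652 − 1 = 0.1465.

0.1465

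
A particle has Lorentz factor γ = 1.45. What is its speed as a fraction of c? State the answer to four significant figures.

β = √(1 − 1/γ²) = √(1 − 1/2.1025) = √0.524376 = 0.7241.

0.7241c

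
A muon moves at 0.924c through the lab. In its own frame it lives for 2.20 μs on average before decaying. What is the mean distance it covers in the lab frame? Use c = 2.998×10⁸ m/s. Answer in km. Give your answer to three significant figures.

1.59 km

β² = 0.853776, so γ = 1/√0.146224 = 2.6151.
Lab-frame lifetime: Δt = γτ = 2.6151 × 2.20 μs = 5.7532 μs.
Distance: d = vΔt = 0.924 × 2.998×10⁸ m/s × 5.7532×10^-6 s = 1590 m = 1.59 km.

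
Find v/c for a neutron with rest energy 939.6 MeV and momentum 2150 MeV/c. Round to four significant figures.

0.9163

pc/(mc²) = 2150/939.6 = 2.2882 = βγ = β/√(1−β²).
So β² = x²/(1 + x²) with x = 2.2882: x² = 5.23586, β² = 5.23586/6.23586 = 0.839637, β = 0.9163.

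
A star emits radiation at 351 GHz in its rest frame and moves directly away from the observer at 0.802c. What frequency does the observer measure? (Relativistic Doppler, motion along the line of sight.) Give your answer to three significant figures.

116 GHz

Relativistic Doppler (source moving away): f_obs = f_src · √((1−β)/(1+β)).
With β = 0.802: factor = √(0.198/1.802) = 0.33148.
f_obs = 351 × 0.33148 = 116 GHz.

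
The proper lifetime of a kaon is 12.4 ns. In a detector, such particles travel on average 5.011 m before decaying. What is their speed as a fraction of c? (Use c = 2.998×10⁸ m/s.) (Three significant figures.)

0.803c

Let x = d/(cτ) = 5.011 m / (2.998×10⁸ m/s × 1.240×10^-8 s) = 1.3479. Since d = βγcτ, x = βγ = β/√(1−β²).
Solving: β² = x²/(1+x²) = 1.81683/2.81683 = 0.644991, so β = 0.803.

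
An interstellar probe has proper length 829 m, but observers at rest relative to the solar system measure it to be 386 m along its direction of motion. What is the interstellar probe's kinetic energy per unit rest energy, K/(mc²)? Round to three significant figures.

1.15

Length contraction gives γ = L₀/L = 829/386 = 2.14767.
K/(mc²) = γ − 1 = 2.14767 − 1 = 1.15.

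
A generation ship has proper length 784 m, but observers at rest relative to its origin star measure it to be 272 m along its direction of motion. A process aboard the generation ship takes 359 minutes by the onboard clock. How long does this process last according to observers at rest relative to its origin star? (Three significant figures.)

1030 minutes

From L = L₀/γ: γ = 784/272 = 2.88235.
The same γ dilates the second interval: 2.88235 × 359 minutes = 1030 minutes.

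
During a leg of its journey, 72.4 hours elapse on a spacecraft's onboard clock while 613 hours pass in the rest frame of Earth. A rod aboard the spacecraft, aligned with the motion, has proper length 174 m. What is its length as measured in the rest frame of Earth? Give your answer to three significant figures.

The time-dilation ratio gives γ = 613/72.4 = 8.46685.
The rod contracts by the same γ: 174 m / 8.46685 = 20.6 m.

20.6 m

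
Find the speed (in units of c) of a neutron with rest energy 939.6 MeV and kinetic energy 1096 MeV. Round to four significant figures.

γ = 1 + K/(mc²) = 1 + 1096/939.6 = 2.1665.
β = √(1 − 1/γ²) = √(1 − 0.213051) = √0.786949 = 0.8871.

0.8871c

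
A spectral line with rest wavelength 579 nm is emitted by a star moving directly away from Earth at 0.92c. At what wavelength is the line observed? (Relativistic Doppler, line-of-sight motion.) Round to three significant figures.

Relativistic Doppler for wavelength: λ_obs = λ_src · √((1+β)/(1−β)).
With β = 0.92: factor = √(1.92/0.08) = 4.899.
λ_obs = 579 × 4.899 = 2840 nm.

2840 nm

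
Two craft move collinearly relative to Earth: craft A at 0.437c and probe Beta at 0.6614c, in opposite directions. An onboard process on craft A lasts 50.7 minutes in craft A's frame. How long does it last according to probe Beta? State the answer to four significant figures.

The velocity of craft A relative to probe Beta is (0.437 + 0.6614)c / (1 + 0.437×0.6614) = 0.85211c; relative speed 0.85211c.
At |u| = 0.85211c, γ = (1 − 0.726091)^(−1/2) = 1.9107.
Craft A's interval is proper; time dilation gives Δt_B = γΔτ = 1.9107 × 50.7 minutes = 96.87 minutes.

96.87 minutes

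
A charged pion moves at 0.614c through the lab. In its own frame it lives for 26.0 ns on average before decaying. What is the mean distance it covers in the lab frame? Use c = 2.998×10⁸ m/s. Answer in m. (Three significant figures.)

γ = 1/√(1 − β²) = 1/√(1 − 0.376996) = 1/√0.623004 = 1/0.789306 = 1.2669.
Lab-frame lifetime: Δt = γτ = 1.2669 × 26.0 ns = 32.939 ns.
Distance: d = vΔt = 0.614 × 2.998×10⁸ m/s × 3.2939×10^-8 s = 6.06 m.

6.06 m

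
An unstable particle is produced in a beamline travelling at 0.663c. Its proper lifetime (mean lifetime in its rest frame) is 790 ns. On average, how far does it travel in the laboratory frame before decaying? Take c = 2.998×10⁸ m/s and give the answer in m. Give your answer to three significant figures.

210 m

With β = 0.663, γ = 1/√(1 − 0.663²) = 1/√0.560431 = 1.3358.
Lab-frame lifetime: Δt = γτ = 1.3358 × 790 ns = 1055.3 ns.
Distance: d = vΔt = 0.663 × 2.998×10⁸ m/s × 1.0553×10^-6 s = 210 m.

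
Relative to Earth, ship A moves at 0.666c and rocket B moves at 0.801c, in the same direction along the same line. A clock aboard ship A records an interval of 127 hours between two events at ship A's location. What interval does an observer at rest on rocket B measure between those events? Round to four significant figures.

Transform ship A's velocity into rocket B's frame: (0.666 − 0.801)/(1 − 0.666·0.801) = −0.135/0.466534, so the relative speed is 0.28937c.
At |u| = 0.28937c, γ = (1 − 0.083735)^(−1/2) = 1.0447.
Ship A's interval is proper; time dilation gives Δt_B = γΔτ = 1.0447 × 127 hours = 132.7 hours.

132.7 hours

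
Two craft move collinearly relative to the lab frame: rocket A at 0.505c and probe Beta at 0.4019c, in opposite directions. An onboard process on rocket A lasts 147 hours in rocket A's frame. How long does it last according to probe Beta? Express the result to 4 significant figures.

The velocity of rocket A relative to probe Beta is (0.505 + 0.4019)c / (1 + 0.505×0.4019) = 0.75389c; relative speed 0.75389c.
γ for this relative speed: γ = 1/√(1 − 0.56835) = 1.5221.
Rocket A's interval is proper; time dilation gives Δt_B = γΔτ = 1.5221 × 147 hours = 223.7 hours.

223.7 hours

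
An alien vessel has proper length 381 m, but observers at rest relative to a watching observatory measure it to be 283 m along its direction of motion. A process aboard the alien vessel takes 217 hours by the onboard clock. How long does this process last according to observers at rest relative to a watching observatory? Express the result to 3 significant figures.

292 hours

Length contraction gives γ = L₀/L = 381/283 = 1.34629.
Δt = γΔτ = 1.34629 × 217 = 292 hours.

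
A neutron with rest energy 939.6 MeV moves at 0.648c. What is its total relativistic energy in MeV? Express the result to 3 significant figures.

With β = 0.648, γ = 1/√(1 − 0.648²) = 1/√0.580096 = 1.313.
Total energy: E = γmc² = 1.313 × 939.6 MeV = 1230 MeV.

1230 MeV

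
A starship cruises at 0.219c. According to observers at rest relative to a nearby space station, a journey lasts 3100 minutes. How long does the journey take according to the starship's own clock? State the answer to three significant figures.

With β = 0.219, γ = 1/√(1 − 0.219²) = 1/√0.952039 = 1.0249.
The starship's clock runs slow as seen from a nearby space station, so Δτ = Δt/γ = 3100/1.0249 = 3020 minutes.

3020 minutes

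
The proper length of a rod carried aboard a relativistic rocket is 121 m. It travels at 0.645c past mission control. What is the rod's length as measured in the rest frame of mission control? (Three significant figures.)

92.5 m

With β = 0.645, γ = 1/√(1 − 0.645²) = 1/√0.583975 = 1.3086.
Along the direction of motion the measured length is L₀/γ = 121/1.3086 = 92.5 m.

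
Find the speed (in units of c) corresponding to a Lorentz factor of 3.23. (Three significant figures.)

0.951c

β = √(1 − 1/γ²) = √(1 − 1/10.4329) = √0.904149 = 0.951.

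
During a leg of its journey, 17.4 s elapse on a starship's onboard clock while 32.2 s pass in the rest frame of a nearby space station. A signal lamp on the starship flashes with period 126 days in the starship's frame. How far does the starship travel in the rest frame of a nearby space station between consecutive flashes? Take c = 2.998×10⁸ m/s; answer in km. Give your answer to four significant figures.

5.082×10^12 km

From Δt = γΔτ: γ = 32.2/17.4 = 1.85057.
β = √(1 − 1/γ²) = 0.84142. Lab-frame period = γτ = 1.85057×126 days = 233.17 days. Distance = βc × γτ = 0.84142 × 2.998×10⁸ m/s × 20145888 s = 5.0820×10^15 m = 5.082×10^12 km.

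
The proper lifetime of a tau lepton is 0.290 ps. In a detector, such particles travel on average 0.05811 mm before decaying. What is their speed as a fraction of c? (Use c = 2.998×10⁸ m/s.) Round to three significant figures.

Let x = d/(cτ) = 5.811×10^-5 m / (2.998×10⁸ m/s × 2.900×10^-13 s) = 0.66838. Since d = βγcτ, x = βγ = β/√(1−β²).
Solving: β² = x²/(1+x²) = 0.446732/1.446732 = 0.308787, so β = 0.556.

0.556c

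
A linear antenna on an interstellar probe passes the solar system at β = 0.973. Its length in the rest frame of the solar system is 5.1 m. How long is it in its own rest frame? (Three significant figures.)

22.1 m

With β = 0.973, γ = 1/√(1 − 0.973²) = 1/√0.053271 = 4.3327.
Proper length: L₀ = γ·L = 4.3327 × 5.1 = 22.1 m.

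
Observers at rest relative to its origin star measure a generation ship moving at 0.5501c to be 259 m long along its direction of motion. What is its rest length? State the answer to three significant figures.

γ = 1/√(1 − β²) = 1/√(1 − 0.30261001) = 1/√0.69738999 = 1/0.835099 = 1.1975.
Proper length: L₀ = γ·L = 1.1975 × 259 = 310 m.

310 m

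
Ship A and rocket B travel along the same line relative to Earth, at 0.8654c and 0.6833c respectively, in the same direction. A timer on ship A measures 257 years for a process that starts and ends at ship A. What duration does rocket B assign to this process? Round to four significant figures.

287.1 years

Transform ship A's velocity into rocket B's frame: (0.8654 − 0.6833)/(1 − 0.8654·0.6833) = 0.1821/0.40867218, so the relative speed is 0.44559c.
γ for this relative speed: γ = 1/√(1 − 0.19855) = 1.117.
The clock on ship A records proper time, so rocket B measures Δt = γΔτ = 1.117 × 257 = 287.1 years.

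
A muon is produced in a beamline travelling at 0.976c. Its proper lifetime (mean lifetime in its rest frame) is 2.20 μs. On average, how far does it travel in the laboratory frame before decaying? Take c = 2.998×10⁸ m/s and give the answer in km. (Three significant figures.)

2.96 km

γ = 1/√(1 − β²) = 1/√(1 − 0.952576) = 1/√0.047424 = 1/0.217771 = 4.592.
Lab-frame lifetime: Δt = γτ = 4.592 × 2.20 μs = 10.102 μs.
Distance: d = vΔt = 0.976 × 2.998×10⁸ m/s × 1.0102×10^-5 s = 2960 m = 2.96 km.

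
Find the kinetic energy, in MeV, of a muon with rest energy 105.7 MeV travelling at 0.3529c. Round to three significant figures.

Lorentz factor: γ = (1 − 0.12453841)^(−1/2) = 1.068763.
Kinetic energy: K = (γ − 1)mc² = (1.068763 − 1) × 105.7 MeV = 0.068763 × 105.7 = 7.27 MeV.

7.27 MeV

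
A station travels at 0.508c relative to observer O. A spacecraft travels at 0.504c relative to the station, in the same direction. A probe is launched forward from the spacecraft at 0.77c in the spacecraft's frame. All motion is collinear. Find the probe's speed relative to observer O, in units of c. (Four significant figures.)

Compose velocities in two stages. Stage 1 (into S'): u₁ = (0.77+0.504)/(1+0.77×0.504) = 0.91781.
Stage 2 (into S): u = (0.91781+0.508)/(1+0.91781×0.508) = 0.97242, so the speed is 0.9724c.

0.9724c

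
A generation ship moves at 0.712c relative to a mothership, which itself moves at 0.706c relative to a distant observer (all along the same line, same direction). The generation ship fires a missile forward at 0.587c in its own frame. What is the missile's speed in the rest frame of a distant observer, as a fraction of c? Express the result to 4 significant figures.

Compose velocities in two stages. Stage 1 (into S'): u₁ = (0.587+0.712)/(1+0.587×0.712) = 0.91612.
Stage 2 (into S): u = (0.91612+0.706)/(1+0.91612×0.706) = 0.98502, so the speed is 0.9850c.

0.9850c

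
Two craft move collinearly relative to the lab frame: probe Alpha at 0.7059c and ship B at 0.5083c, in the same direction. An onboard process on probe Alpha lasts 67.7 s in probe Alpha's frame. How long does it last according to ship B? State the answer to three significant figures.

71.2 s

Transform probe Alpha's velocity into ship B's frame: (0.7059 − 0.5083)/(1 − 0.7059·0.5083) = 0.1976/0.64119103, so the relative speed is 0.30818c.
At |u| = 0.30818c, γ = (1 − 0.0949749)^(−1/2) = 1.0512.
Probe Alpha's interval is proper; time dilation gives Δt_B = γΔτ = 1.0512 × 67.7 s = 71.2 s.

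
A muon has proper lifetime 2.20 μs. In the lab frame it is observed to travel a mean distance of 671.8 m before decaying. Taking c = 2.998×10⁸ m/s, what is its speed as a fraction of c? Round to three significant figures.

Lab distance = (lab lifetime)·v = γτ·βc, so βγ = d/(cτ) = 671.8/(2.998×10⁸ × 2.200×10^-6) = 1.0186.
With βγ = 1.0186: γ² = 1 + (βγ)² = 2.03755, and β = (βγ)/γ = 1.0186/1.42743 = 0.714.

0.714c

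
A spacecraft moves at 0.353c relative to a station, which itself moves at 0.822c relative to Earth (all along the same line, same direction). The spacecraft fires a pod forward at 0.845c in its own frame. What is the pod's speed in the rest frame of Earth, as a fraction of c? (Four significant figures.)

0.9922c

First combine the pod and spacecraft (S''→S'): u₁ = (0.845 + 0.353)/(1 + 0.845×0.353) = 1.198/1.298285 = 0.92276.
Then combine with the station (S'→S): u = (0.92276 + 0.822)/(1 + 0.92276×0.822) = 1.74476/1.75850872 = 0.99218.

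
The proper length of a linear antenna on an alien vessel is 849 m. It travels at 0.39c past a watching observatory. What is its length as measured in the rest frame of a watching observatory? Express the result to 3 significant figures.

782 m

Lorentz factor: γ = (1 − 0.1521)^(−1/2) = 1.086.
Along the direction of motion the measured length is L₀/γ = 849/1.086 = 782 m.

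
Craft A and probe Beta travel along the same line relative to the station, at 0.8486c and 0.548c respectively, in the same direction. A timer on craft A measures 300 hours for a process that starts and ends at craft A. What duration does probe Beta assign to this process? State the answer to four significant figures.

362.7 hours

Speed of craft A in probe Beta's frame: u = (v_A − v_B)/(1 − v_A v_B/c²) = (0.8486 − 0.548)/(1 − 0.8486×0.548) = 0.3006/0.5349672 = 0.5619; |u| = 0.5619c.
At |u| = 0.5619c, γ = (1 − 0.315732)^(−1/2) = 1.2089.
Craft A's interval is proper; time dilation gives Δt_B = γΔτ = 1.2089 × 300 hours = 362.7 hours.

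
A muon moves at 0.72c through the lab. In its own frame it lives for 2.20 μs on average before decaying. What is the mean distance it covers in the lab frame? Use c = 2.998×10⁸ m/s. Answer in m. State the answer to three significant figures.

γ = 1/√(1 − β²) = 1/√(1 − 0.5184) = 1/√0.4816 = 1/0.693974 = 1.441.
Lab-frame lifetime: Δt = γτ = 1.441 × 2.20 μs = 3.1702 μs.
Distance: d = vΔt = 0.72 × 2.998×10⁸ m/s × 3.1702×10^-6 s = 684 m.

684 m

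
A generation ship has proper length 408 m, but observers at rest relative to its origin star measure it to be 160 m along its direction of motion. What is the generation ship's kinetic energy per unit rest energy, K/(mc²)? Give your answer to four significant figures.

γ = L₀/L = 408/160 = 2.55.
Since K = (γ−1)mc², K/(mc²) = 2.55 − 1 = 1.550.

1.550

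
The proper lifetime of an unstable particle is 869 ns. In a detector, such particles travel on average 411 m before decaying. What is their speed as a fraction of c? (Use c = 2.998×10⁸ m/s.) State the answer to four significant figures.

Lab distance = (lab lifetime)·v = γτ·βc, so βγ = d/(cτ) = 411.0/(2.998×10⁸ × 8.690×10^-7) = 1.5776.
With βγ = 1.5776: γ² = 1 + (βγ)² = 3.48882, and β = (βγ)/γ = 1.5776/1.86784 = 0.8446.

0.8446c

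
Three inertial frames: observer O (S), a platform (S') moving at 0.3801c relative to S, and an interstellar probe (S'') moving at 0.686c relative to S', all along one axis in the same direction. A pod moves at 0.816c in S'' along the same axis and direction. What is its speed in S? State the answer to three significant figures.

First combine the pod and interstellar probe (S''→S'): u₁ = (0.816 + 0.686)/(1 + 0.816×0.686) = 1.502/1.559776 = 0.96296.
Then combine with the platform (S'→S): u = (0.96296 + 0.3801)/(1 + 0.96296×0.3801) = 1.34306/1.366021096 = 0.98319.

0.983c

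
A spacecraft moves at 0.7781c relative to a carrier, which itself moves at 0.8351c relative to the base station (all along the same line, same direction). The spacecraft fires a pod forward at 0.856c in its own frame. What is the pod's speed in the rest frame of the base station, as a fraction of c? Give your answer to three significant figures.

Apply u = (u'+v)/(1+u'v) twice. Pod in the carrier frame: (0.856+0.7781)/(1+0.856·0.7781) = 1.6341/1.6660536 = 0.98082c.
That velocity, transformed to the rest frame of the base station: (0.98082+0.8351)/(1+0.98082·0.8351) = 1.81592/1.819082782 = 0.99826c.

0.998c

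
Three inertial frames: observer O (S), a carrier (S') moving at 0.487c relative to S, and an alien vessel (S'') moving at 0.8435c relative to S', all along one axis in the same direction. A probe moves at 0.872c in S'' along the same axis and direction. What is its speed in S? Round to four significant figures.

Apply u = (u'+v)/(1+u'v) twice. Probe in the carrier frame: (0.872+0.8435)/(1+0.872·0.8435) = 1.7155/1.735532 = 0.98846c.
That velocity, transformed to the rest frame of observer O: (0.98846+0.487)/(1+0.98846·0.487) = 1.47546/1.48138002 = 0.996c.

0.9960c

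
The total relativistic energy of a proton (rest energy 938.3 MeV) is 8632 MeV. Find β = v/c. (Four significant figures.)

Total energy E = γmc² gives γ = 8632/938.3 = 9.1996.
Hence β = √(1 − 1/γ²) = √(1 − 0.0118158) = √0.9881842 = 0.9941.

0.9941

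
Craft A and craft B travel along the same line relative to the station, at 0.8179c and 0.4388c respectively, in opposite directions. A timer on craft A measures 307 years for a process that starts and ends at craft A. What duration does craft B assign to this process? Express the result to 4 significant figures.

806.9 years

The velocity of craft A relative to craft B is (0.8179 + 0.4388)c / (1 + 0.8179×0.4388) = 0.9248c; relative speed 0.9248c.
γ for this relative speed: γ = 1/√(1 − 0.855255) = 2.6284.
Craft A's interval is proper; time dilation gives Δt_B = γΔτ = 2.6284 × 307 years = 806.9 years.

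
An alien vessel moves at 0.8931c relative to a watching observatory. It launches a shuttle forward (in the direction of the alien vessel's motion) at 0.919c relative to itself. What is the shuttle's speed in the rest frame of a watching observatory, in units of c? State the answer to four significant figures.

In units of c, u = (u' + v)/(1 + u'v) with u' = 0.919 and v = 0.8931.
Numerator: 0.919 + 0.8931 = 1.8121. Denominator: 1 + (0.919)(0.8931) = 1.8207589.
u = 1.8121/1.8207589 = 0.99524, so the speed is 0.9952c.

0.9952c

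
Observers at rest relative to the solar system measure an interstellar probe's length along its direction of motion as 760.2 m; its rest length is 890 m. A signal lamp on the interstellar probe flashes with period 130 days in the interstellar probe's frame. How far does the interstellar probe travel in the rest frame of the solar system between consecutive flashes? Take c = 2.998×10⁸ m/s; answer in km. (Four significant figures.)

Length contraction gives γ = L₀/L = 890/760.2 = 1.17074.
β = √(1 − 1/γ²) = 0.52001. Lab-frame period = γτ = 1.17074×130 days = 152.2 days. Distance = βc × γτ = 0.52001 × 2.998×10⁸ m/s × 13150080 s = 2.0501×10^15 m = 2.050×10^12 km.

2.050×10^12 km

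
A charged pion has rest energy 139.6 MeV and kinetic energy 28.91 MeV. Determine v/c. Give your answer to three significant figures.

γ = 1 + K/(mc²) = 1 + 28.91/139.6 = 1.2071.
β = √(1 − 1/γ²) = √(1 − 0.686299) = √0.313701 = 0.560.

0.560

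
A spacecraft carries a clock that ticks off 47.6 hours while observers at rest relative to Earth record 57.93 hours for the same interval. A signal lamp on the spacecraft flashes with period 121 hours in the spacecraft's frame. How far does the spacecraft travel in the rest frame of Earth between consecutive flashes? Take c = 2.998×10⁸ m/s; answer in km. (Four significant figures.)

9.058×10^10 km

The time-dilation ratio gives γ = 57.93/47.6 = 1.21702.
β = √(1 − 1/γ²) = 0.56995. Lab-frame period = γτ = 1.21702×121 hours = 147.26 hours. Distance = βc × γτ = 0.56995 × 2.998×10⁸ m/s × 530136 s = 9.0585×10^13 m = 9.058×10^10 km.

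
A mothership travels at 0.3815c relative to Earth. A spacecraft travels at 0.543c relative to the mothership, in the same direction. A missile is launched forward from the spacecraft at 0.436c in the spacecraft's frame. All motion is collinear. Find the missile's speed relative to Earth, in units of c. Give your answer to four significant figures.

0.9010c

Compose velocities in two stages. Stage 1 (into S'): u₁ = (0.436+0.543)/(1+0.436×0.543) = 0.79159.
Stage 2 (into S): u = (0.79159+0.3815)/(1+0.79159×0.3815) = 0.901, so the speed is 0.9010c.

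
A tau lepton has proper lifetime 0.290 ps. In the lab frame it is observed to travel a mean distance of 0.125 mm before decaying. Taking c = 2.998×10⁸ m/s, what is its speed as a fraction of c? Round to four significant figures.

Let x = d/(cτ) = 1.250×10^-4 m / (2.998×10⁸ m/s × 2.900×10^-13 s) = 1.4377. Since d = βγcτ, x = βγ = β/√(1−β²).
Solving: β² = x²/(1+x²) = 2.06698/3.06698 = 0.673946, so β = 0.8209.

0.8209c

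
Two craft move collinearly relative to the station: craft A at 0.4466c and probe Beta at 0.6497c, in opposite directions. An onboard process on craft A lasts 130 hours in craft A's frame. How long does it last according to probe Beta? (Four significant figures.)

The velocity of craft A relative to probe Beta is (0.4466 + 0.6497)c / (1 + 0.4466×0.6497) = 0.84974c; relative speed 0.84974c.
At |u| = 0.84974c, γ = (1 − 0.722058)^(−1/2) = 1.8968.
The clock on craft A records proper time, so probe Beta measures Δt = γΔτ = 1.8968 × 130 = 246.6 hours.

246.6 hours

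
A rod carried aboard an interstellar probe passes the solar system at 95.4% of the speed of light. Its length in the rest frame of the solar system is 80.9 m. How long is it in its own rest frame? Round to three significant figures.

γ = 1/√(1 − β²) = 1/√(1 − 0.910116) = 1/√0.089884 = 1/0.299807 = 3.3355.
Proper length: L₀ = γ·L = 3.3355 × 80.9 = 270 m.

270 m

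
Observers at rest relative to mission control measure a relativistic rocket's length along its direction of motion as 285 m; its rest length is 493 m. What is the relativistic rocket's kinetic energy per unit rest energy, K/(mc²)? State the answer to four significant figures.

γ = L₀/L = 493/285 = 1.72982.
Since K = (γ−1)mc², K/(mc²) = 1.72982 − 1 = 0.7298.

0.7298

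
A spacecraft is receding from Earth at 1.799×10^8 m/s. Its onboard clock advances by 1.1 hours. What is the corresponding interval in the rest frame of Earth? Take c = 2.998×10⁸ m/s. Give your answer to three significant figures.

β = v/c = (1.799×10^8 m/s)/(2.998×10⁸ m/s) = 0.600067.
With β = 0.600067, γ = 1/√(1 − 0.600067²) = 1/√0.6399196 = 1.2501.
The onboard clock measures proper time, so the interval in the rest frame of Earth is dilated: Δt = γ·Δτ = 1.2501 × 1.1 hours = 1.38 hours.

1.38 hours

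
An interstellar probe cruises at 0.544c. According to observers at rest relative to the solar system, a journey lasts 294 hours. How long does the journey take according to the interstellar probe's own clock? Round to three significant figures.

Lorentz factor: γ = (1 − 0.295936)^(−1/2) = 1.1918.
The moving clock records proper time: Δτ = Δt/γ = 294/1.1918 = 247 hours.

247 hours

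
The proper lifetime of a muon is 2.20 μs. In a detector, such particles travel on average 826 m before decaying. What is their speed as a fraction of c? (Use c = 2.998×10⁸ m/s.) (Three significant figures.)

Let x = d/(cτ) = 826.0 m / (2.998×10⁸ m/s × 2.200×10^-6 s) = 1.2524. Since d = βγcτ, x = βγ = β/√(1−β²).
Solving: β² = x²/(1+x²) = 1.56851/2.56851 = 0.610669, so β = 0.781.

0.781c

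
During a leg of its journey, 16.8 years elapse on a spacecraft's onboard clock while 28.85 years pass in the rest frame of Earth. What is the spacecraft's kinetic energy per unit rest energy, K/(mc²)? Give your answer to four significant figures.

The time-dilation ratio gives γ = 28.85/16.8 = 1.71726.
Since K = (γ−1)mc², K/(mc²) = 1.71726 − 1 = 0.7173.

0.7173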